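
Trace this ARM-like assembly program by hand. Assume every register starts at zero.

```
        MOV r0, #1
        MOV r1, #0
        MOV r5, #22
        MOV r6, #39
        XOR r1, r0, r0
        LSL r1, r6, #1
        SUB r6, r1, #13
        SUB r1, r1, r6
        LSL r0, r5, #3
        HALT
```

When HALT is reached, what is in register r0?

176

after MOV r0, #1: r0=1
after MOV r1, #0: r1=0
after MOV r5, #22: r5=22
after MOV r6, #39: r6=39
after XOR r1, r0, r0: r1=1^1=0
after LSL r1, r6, #1: r1=39<<1=78
after SUB r6, r1, #13: r6=78-13=65
after SUB r1, r1, r6: r1=78-65=13
after LSL r0, r5, #3: r0=22<<3=176
halt.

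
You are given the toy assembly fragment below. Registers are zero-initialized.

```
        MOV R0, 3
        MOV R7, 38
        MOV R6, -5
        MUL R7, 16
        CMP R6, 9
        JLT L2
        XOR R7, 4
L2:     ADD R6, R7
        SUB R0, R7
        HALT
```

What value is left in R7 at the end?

608

MOV R0, 3 → R0=3
MOV R7, 38 → R7=38
MOV R6, -5 → R6=-5
MUL R7, 16 → R7=38*16=608
CMP R6, 9  (cmp -5,9)
JLT L2: taken
ADD R6, R7 → R6=(-5)+608=603
SUB R0, R7 → R0=3-608=-605
halt.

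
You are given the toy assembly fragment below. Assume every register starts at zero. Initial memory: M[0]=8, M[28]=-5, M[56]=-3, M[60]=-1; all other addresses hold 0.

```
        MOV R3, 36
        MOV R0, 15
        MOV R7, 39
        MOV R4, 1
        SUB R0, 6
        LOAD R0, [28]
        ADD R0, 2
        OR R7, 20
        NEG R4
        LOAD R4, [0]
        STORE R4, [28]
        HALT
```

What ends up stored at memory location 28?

8

R3=36
R0=15
R7=39
R4=1
R0=15-6=9
R0=M[28]=-5
R0=(-5)+2=-3
R7=39|20=55
R4=-(1)=-1
R4=M[0]=8
STORE R4, [28] → M[28]=8
halt.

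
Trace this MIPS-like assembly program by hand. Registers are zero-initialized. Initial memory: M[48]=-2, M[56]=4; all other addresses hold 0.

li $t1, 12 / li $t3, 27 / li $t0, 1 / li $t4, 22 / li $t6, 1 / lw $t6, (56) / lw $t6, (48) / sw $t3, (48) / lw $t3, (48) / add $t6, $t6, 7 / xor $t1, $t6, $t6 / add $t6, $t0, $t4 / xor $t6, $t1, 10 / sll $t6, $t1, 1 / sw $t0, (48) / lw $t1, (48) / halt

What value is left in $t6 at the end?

0

li $t1, 12 → $t1=12
li $t3, 27 → $t3=27
li $t0, 1 → $t0=1
li $t4, 22 → $t4=22
li $t6, 1 → $t6=1
lw $t6, (56) → $t6=M[56]=4
lw $t6, (48) → $t6=M[48]=-2
sw $t3, (48) → M[48]=27
lw $t3, (48) → $t3=M[48]=27
add $t6, $t6, 7 → $t6=(-2)+7=5
xor $t1, $t6, $t6 → $t1=5^5=0
add $t6, $t0, $t4 → $t6=1+22=23
xor $t6, $t1, 10 → $t6=0^10=10
sll $t6, $t1, 1 → $t6=0<<1=0
sw $t0, (48) → M[48]=1
lw $t1, (48) → $t1=M[48]=1
halt.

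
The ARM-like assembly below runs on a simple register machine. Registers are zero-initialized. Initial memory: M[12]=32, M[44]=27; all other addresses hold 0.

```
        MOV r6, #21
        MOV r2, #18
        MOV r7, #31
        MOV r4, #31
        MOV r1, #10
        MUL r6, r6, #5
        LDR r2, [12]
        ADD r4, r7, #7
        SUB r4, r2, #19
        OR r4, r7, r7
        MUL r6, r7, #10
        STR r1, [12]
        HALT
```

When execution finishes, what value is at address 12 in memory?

10

r6=21
r2=18
r7=31
r4=31
r1=10
r6=21*5=105
r2=M[12]=32
r4=31+7=38
r4=32-19=13
r4=31|31=31
r6=31*10=310
STR r1, [12] → M[12]=10
halt.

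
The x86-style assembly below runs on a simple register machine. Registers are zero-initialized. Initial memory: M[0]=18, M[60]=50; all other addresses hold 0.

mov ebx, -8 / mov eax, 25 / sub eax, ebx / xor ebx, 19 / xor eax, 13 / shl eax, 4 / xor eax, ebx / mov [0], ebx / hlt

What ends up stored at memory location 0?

ebx=-8
eax=25
eax=25-(-8)=33
ebx=(-8)^19=-21
eax=33^13=44
eax=44<<4=704
eax=704^(-21)=-725
mov [0], ebx → M[0]=-21
halt.

-21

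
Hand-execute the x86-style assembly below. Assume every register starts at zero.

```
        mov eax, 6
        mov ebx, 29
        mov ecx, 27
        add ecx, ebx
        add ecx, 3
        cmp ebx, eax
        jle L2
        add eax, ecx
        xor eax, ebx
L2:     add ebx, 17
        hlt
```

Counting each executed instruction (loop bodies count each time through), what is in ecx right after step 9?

59

mov eax, 6 → eax=6
mov ebx, 29 → ebx=29
mov ecx, 27 → ecx=27
add ecx, ebx → ecx=27+29=56
add ecx, 3 → ecx=56+3=59
cmp ebx, eax  (cmp 29,6)
jle L2: not taken
add eax, ecx → eax=6+59=65
xor eax, ebx → eax=65^29=92
After step 9: ecx = 59.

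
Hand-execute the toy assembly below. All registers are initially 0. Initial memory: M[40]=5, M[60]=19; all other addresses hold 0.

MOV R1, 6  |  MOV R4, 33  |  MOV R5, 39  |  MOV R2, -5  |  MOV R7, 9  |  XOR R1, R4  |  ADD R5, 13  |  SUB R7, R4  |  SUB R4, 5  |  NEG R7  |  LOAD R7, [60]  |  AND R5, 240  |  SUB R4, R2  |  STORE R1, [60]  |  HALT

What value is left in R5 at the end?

48

after MOV R1, 6: R1=6
after MOV R4, 33: R4=33
after MOV R5, 39: R5=39
after MOV R2, -5: R2=-5
after MOV R7, 9: R7=9
after XOR R1, R4: R1=6^33=39
after ADD R5, 13: R5=39+13=52
after SUB R7, R4: R7=9-33=-24
after SUB R4, 5: R4=33-5=28
after NEG R7: R7=-(-24)=24
after LOAD R7, [60]: R7=M[60]=19
after AND R5, 240: R5=52&240=48
after SUB R4, R2: R4=28-(-5)=33
STORE R1, [60] → M[60]=39
halt.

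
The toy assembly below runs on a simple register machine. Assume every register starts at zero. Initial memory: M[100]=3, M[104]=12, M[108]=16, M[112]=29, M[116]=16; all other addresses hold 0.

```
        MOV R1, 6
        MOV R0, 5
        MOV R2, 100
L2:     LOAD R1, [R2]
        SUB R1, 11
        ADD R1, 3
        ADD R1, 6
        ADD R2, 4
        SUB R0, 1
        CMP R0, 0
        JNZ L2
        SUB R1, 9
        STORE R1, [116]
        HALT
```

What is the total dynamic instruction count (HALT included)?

R1=6
R0=5
R2=100
R1=M[100]=3
R1=3-11=-8
R1=(-8)+3=-5
R1=(-5)+6=1
R2=100+4=104
R0=5-1=4
CMP R0, 0  (cmp 4,0)
JNZ L2: taken
R1=M[104]=12
R1=12-11=1
R1=1+3=4
R1=4+6=10
R2=104+4=108
R0=4-1=3
CMP R0, 0  (cmp 3,0)
JNZ L2: taken
R1=M[108]=16
R1=16-11=5
R1=5+3=8
R1=8+6=14
R2=108+4=112
R0=3-1=2
CMP R0, 0  (cmp 2,0)
JNZ L2: taken
R1=M[112]=29
R1=29-11=18
R1=18+3=21
R1=21+6=27
R2=112+4=116
R0=2-1=1
CMP R0, 0  (cmp 1,0)
JNZ L2: taken
R1=M[116]=16
R1=16-11=5
R1=5+3=8
R1=8+6=14
R2=116+4=120
R0=1-1=0
CMP R0, 0  (cmp 0,0)
JNZ L2: not taken
R1=14-9=5
STORE R1, [116] → M[116]=5
halt.
Total executed instructions: 46.

46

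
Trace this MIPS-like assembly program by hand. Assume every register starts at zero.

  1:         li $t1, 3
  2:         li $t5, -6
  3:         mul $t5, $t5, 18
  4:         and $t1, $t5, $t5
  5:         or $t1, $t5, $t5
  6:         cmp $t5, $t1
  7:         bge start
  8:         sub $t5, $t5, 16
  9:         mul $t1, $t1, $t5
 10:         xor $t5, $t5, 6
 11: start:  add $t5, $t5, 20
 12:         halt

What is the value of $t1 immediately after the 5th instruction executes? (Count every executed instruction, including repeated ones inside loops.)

li $t1, 3 → $t1=3
li $t5, -6 → $t5=-6
mul $t5, $t5, 18 → $t5=(-6)*18=-108
and $t1, $t5, $t5 → $t1=(-108)&(-108)=-108
or $t1, $t5, $t5 → $t1=(-108)|(-108)=-108
After step 5: $t1 = -108.

-108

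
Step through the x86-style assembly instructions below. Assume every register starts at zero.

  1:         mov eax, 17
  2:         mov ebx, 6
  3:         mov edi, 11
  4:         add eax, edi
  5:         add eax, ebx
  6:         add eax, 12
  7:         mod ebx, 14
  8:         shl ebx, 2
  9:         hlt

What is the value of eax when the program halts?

46

eax=17
ebx=6
edi=11
eax=17+11=28
eax=28+6=34
eax=34+12=46
ebx=6%14=6
ebx=6<<2=24
halt.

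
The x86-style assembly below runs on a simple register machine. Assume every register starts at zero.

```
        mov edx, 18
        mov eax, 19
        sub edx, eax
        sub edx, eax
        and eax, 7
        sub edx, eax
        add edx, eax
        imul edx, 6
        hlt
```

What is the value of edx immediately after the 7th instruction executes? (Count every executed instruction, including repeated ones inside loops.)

edx=18
eax=19
edx=18-19=-1
edx=(-1)-19=-20
eax=19&7=3
edx=(-20)-3=-23
edx=(-23)+3=-20
After step 7: edx = -20.

-20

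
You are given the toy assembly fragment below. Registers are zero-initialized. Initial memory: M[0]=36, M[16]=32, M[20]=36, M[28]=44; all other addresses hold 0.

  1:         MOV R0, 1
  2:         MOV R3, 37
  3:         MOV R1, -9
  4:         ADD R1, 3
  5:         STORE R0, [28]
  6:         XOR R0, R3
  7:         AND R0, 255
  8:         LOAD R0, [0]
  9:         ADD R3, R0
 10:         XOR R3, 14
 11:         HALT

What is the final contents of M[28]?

MOV R0, 1 → R0=1
MOV R3, 37 → R3=37
MOV R1, -9 → R1=-9
ADD R1, 3 → R1=(-9)+3=-6
STORE R0, [28] → M[28]=1
XOR R0, R3 → R0=1^37=36
AND R0, 255 → R0=36&255=36
LOAD R0, [0] → R0=M[0]=36
ADD R3, R0 → R3=37+36=73
XOR R3, 14 → R3=73^14=71
halt.

1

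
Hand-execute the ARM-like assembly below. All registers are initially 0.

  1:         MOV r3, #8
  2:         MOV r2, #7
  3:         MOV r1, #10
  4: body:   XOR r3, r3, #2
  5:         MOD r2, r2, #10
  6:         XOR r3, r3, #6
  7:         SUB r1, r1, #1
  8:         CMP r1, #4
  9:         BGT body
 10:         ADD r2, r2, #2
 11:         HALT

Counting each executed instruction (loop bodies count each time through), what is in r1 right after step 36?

5

r3=8
r2=7
r1=10
r3=8^2=10
r2=7%10=7
r3=10^6=12
r1=10-1=9
CMP r1, #4  (cmp 9,4)
BGT body: taken
r3=12^2=14
r2=7%10=7
r3=14^6=8
r1=9-1=8
CMP r1, #4  (cmp 8,4)
BGT body: taken
r3=8^2=10
r2=7%10=7
r3=10^6=12
r1=8-1=7
CMP r1, #4  (cmp 7,4)
BGT body: taken
r3=12^2=14
r2=7%10=7
r3=14^6=8
r1=7-1=6
CMP r1, #4  (cmp 6,4)
BGT body: taken
r3=8^2=10
r2=7%10=7
r3=10^6=12
r1=6-1=5
CMP r1, #4  (cmp 5,4)
BGT body: taken
r3=12^2=14
r2=7%10=7
r3=14^6=8
After step 36: r1 = 5.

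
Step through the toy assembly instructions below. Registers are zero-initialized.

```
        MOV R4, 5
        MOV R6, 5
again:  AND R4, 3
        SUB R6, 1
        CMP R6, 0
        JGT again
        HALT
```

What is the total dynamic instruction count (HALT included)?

23

after MOV R4, 5: R4=5
after MOV R6, 5: R6=5
after AND R4, 3: R4=5&3=1
after SUB R6, 1: R6=5-1=4
CMP R6, 0  (cmp 4,0)
JGT again: taken
after AND R4, 3: R4=1&3=1
after SUB R6, 1: R6=4-1=3
CMP R6, 0  (cmp 3,0)
JGT again: taken
after AND R4, 3: R4=1&3=1
after SUB R6, 1: R6=3-1=2
CMP R6, 0  (cmp 2,0)
JGT again: taken
after AND R4, 3: R4=1&3=1
after SUB R6, 1: R6=2-1=1
CMP R6, 0  (cmp 1,0)
JGT again: taken
after AND R4, 3: R4=1&3=1
after SUB R6, 1: R6=1-1=0
CMP R6, 0  (cmp 0,0)
JGT again: not taken
halt.
Total executed instructions: 23.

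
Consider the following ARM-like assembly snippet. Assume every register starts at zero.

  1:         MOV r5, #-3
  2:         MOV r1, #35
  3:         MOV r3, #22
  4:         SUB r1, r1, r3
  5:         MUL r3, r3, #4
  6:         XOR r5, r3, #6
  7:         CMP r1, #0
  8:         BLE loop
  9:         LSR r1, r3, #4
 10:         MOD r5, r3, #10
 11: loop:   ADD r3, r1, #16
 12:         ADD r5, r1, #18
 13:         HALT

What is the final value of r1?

5

MOV r5, #-3 → r5=-3
MOV r1, #35 → r1=35
MOV r3, #22 → r3=22
SUB r1, r1, r3 → r1=35-22=13
MUL r3, r3, #4 → r3=22*4=88
XOR r5, r3, #6 → r5=88^6=94
CMP r1, #0  (cmp 13,0)
BLE loop: not taken
LSR r1, r3, #4 → r1=88>>4=5
MOD r5, r3, #10 → r5=88%10=8
ADD r3, r1, #16 → r3=5+16=21
ADD r5, r1, #18 → r5=5+18=23
halt.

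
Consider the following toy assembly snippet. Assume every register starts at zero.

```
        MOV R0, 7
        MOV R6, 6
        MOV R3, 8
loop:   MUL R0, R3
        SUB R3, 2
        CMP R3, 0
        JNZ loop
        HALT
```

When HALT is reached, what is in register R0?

2688

MOV R0, 7 → R0=7
MOV R6, 6 → R6=6
MOV R3, 8 → R3=8
MUL R0, R3 → R0=7*8=56
SUB R3, 2 → R3=8-2=6
CMP R3, 0  (cmp 6,0)
JNZ loop: taken
MUL R0, R3 → R0=56*6=336
SUB R3, 2 → R3=6-2=4
CMP R3, 0  (cmp 4,0)
JNZ loop: taken
MUL R0, R3 → R0=336*4=1344
SUB R3, 2 → R3=4-2=2
CMP R3, 0  (cmp 2,0)
JNZ loop: taken
MUL R0, R3 → R0=1344*2=2688
SUB R3, 2 → R3=2-2=0
CMP R3, 0  (cmp 0,0)
JNZ loop: not taken
halt.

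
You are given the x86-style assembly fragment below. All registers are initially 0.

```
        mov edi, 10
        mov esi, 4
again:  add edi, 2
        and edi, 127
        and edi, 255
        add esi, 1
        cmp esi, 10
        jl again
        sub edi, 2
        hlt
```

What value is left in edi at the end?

after mov edi, 10: edi=10
after mov esi, 4: esi=4
after add edi, 2: edi=10+2=12
after and edi, 127: edi=12&127=12
after and edi, 255: edi=12&255=12
after add esi, 1: esi=4+1=5
cmp esi, 10  (cmp 5,10)
jl again: taken
after add edi, 2: edi=12+2=14
after and edi, 127: edi=14&127=14
after and edi, 255: edi=14&255=14
after add esi, 1: esi=5+1=6
cmp esi, 10  (cmp 6,10)
jl again: taken
after add edi, 2: edi=14+2=16
after and edi, 127: edi=16&127=16
after and edi, 255: edi=16&255=16
after add esi, 1: esi=6+1=7
cmp esi, 10  (cmp 7,10)
jl again: taken
after add edi, 2: edi=16+2=18
after and edi, 127: edi=18&127=18
after and edi, 255: edi=18&255=18
after add esi, 1: esi=7+1=8
cmp esi, 10  (cmp 8,10)
jl again: taken
after add edi, 2: edi=18+2=20
after and edi, 127: edi=20&127=20
after and edi, 255: edi=20&255=20
after add esi, 1: esi=8+1=9
cmp esi, 10  (cmp 9,10)
jl again: taken
after add edi, 2: edi=20+2=22
after and edi, 127: edi=22&127=22
after and edi, 255: edi=22&255=22
after add esi, 1: esi=9+1=10
cmp esi, 10  (cmp 10,10)
jl again: not taken
after sub edi, 2: edi=22-2=20
halt.

20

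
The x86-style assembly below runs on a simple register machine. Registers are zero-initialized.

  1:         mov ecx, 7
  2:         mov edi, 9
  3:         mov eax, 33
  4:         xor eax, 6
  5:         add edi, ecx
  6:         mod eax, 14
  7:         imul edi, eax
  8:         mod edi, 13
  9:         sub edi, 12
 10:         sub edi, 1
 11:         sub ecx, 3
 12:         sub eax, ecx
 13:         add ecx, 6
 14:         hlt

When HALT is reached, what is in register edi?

-6

after mov ecx, 7: ecx=7
after mov edi, 9: edi=9
after mov eax, 33: eax=33
after xor eax, 6: eax=33^6=39
after add edi, ecx: edi=9+7=16
after mod eax, 14: eax=39%14=11
after imul edi, eax: edi=16*11=176
after mod edi, 13: edi=176%13=7
after sub edi, 12: edi=7-12=-5
after sub edi, 1: edi=(-5)-1=-6
after sub ecx, 3: ecx=7-3=4
after sub eax, ecx: eax=11-4=7
after add ecx, 6: ecx=4+6=10
halt.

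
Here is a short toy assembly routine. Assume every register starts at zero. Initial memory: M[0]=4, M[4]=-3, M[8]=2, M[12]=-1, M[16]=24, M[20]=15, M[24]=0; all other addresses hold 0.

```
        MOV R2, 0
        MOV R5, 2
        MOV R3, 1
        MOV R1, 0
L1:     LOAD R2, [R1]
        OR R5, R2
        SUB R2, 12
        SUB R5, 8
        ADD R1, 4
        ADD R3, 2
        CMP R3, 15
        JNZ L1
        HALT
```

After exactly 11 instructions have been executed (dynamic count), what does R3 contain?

3

MOV R2, 0 → R2=0
MOV R5, 2 → R5=2
MOV R3, 1 → R3=1
MOV R1, 0 → R1=0
LOAD R2, [R1] → R2=M[0]=4
OR R5, R2 → R5=2|4=6
SUB R2, 12 → R2=4-12=-8
SUB R5, 8 → R5=6-8=-2
ADD R1, 4 → R1=0+4=4
ADD R3, 2 → R3=1+2=3
CMP R3, 15  (cmp 3,15)
After step 11: R3 = 3.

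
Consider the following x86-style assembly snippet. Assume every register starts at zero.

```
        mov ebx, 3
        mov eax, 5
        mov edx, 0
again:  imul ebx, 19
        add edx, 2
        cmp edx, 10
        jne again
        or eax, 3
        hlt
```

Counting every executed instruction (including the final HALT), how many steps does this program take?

mov ebx, 3 → ebx=3
mov eax, 5 → eax=5
mov edx, 0 → edx=0
imul ebx, 19 → ebx=3*19=57
add edx, 2 → edx=0+2=2
cmp edx, 10  (cmp 2,10)
jne again: taken
imul ebx, 19 → ebx=57*19=1083
add edx, 2 → edx=2+2=4
cmp edx, 10  (cmp 4,10)
jne again: taken
imul ebx, 19 → ebx=1083*19=20577
add edx, 2 → edx=4+2=6
cmp edx, 10  (cmp 6,10)
jne again: taken
imul ebx, 19 → ebx=20577*19=390963
add edx, 2 → edx=6+2=8
cmp edx, 10  (cmp 8,10)
jne again: taken
imul ebx, 19 → ebx=390963*19=7428297
add edx, 2 → edx=8+2=10
cmp edx, 10  (cmp 10,10)
jne again: not taken
or eax, 3 → eax=5|3=7
halt.
Total executed instructions: 25.

25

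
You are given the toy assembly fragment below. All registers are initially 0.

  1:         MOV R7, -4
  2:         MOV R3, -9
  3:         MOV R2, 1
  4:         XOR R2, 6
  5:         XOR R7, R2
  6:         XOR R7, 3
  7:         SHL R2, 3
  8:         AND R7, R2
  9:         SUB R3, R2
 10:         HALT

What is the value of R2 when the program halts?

R7=-4
R3=-9
R2=1
R2=1^6=7
R7=(-4)^7=-5
R7=(-5)^3=-8
R2=7<<3=56
R7=(-8)&56=56
R3=(-9)-56=-65
halt.

56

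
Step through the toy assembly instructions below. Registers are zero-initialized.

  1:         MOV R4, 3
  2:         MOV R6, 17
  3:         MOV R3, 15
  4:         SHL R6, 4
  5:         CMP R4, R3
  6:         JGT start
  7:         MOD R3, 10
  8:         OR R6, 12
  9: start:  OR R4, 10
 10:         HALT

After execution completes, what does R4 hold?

MOV R4, 3 → R4=3
MOV R6, 17 → R6=17
MOV R3, 15 → R3=15
SHL R6, 4 → R6=17<<4=272
CMP R4, R3  (cmp 3,15)
JGT start: not taken
MOD R3, 10 → R3=15%10=5
OR R6, 12 → R6=272|12=284
OR R4, 10 → R4=3|10=11
halt.

11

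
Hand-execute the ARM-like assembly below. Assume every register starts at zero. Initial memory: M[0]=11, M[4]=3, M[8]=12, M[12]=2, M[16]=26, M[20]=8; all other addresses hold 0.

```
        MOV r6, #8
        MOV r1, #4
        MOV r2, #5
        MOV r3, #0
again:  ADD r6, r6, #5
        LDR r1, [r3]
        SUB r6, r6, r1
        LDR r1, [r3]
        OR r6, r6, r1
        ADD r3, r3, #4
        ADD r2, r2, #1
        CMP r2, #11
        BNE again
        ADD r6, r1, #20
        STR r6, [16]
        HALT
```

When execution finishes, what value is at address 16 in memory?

MOV r6, #8 → r6=8
MOV r1, #4 → r1=4
MOV r2, #5 → r2=5
MOV r3, #0 → r3=0
ADD r6, r6, #5 → r6=8+5=13
LDR r1, [r3] → r1=M[0]=11
SUB r6, r6, r1 → r6=13-11=2
LDR r1, [r3] → r1=M[0]=11
OR r6, r6, r1 → r6=2|11=11
ADD r3, r3, #4 → r3=0+4=4
ADD r2, r2, #1 → r2=5+1=6
CMP r2, #11  (cmp 6,11)
BNE again: taken
ADD r6, r6, #5 → r6=11+5=16
LDR r1, [r3] → r1=M[4]=3
SUB r6, r6, r1 → r6=16-3=13
LDR r1, [r3] → r1=M[4]=3
OR r6, r6, r1 → r6=13|3=15
ADD r3, r3, #4 → r3=4+4=8
ADD r2, r2, #1 → r2=6+1=7
CMP r2, #11  (cmp 7,11)
BNE again: taken
ADD r6, r6, #5 → r6=15+5=20
LDR r1, [r3] → r1=M[8]=12
SUB r6, r6, r1 → r6=20-12=8
LDR r1, [r3] → r1=M[8]=12
OR r6, r6, r1 → r6=8|12=12
ADD r3, r3, #4 → r3=8+4=12
ADD r2, r2, #1 → r2=7+1=8
CMP r2, #11  (cmp 8,11)
BNE again: taken
ADD r6, r6, #5 → r6=12+5=17
LDR r1, [r3] → r1=M[12]=2
SUB r6, r6, r1 → r6=17-2=15
LDR r1, [r3] → r1=M[12]=2
OR r6, r6, r1 → r6=15|2=15
ADD r3, r3, #4 → r3=12+4=16
ADD r2, r2, #1 → r2=8+1=9
CMP r2, #11  (cmp 9,11)
BNE again: taken
ADD r6, r6, #5 → r6=15+5=20
LDR r1, [r3] → r1=M[16]=26
SUB r6, r6, r1 → r6=20-26=-6
LDR r1, [r3] → r1=M[16]=26
OR r6, r6, r1 → r6=(-6)|26=-6
ADD r3, r3, #4 → r3=16+4=20
ADD r2, r2, #1 → r2=9+1=10
CMP r2, #11  (cmp 10,11)
BNE again: taken
ADD r6, r6, #5 → r6=(-6)+5=-1
LDR r1, [r3] → r1=M[20]=8
SUB r6, r6, r1 → r6=(-1)-8=-9
LDR r1, [r3] → r1=M[20]=8
OR r6, r6, r1 → r6=(-9)|8=-1
ADD r3, r3, #4 → r3=20+4=24
ADD r2, r2, #1 → r2=10+1=11
CMP r2, #11  (cmp 11,11)
BNE again: not taken
ADD r6, r1, #20 → r6=8+20=28
STR r6, [16] → M[16]=28
halt.

28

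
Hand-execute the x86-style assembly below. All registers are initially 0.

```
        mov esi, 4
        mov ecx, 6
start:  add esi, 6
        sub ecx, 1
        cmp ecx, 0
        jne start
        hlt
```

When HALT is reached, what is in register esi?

40

after mov esi, 4: esi=4
after mov ecx, 6: ecx=6
after add esi, 6: esi=4+6=10
after sub ecx, 1: ecx=6-1=5
cmp ecx, 0  (cmp 5,0)
jne start: taken
after add esi, 6: esi=10+6=16
after sub ecx, 1: ecx=5-1=4
cmp ecx, 0  (cmp 4,0)
jne start: taken
after add esi, 6: esi=16+6=22
after sub ecx, 1: ecx=4-1=3
cmp ecx, 0  (cmp 3,0)
jne start: taken
after add esi, 6: esi=22+6=28
after sub ecx, 1: ecx=3-1=2
cmp ecx, 0  (cmp 2,0)
jne start: taken
after add esi, 6: esi=28+6=34
after sub ecx, 1: ecx=2-1=1
cmp ecx, 0  (cmp 1,0)
jne start: taken
after add esi, 6: esi=34+6=40
after sub ecx, 1: ecx=1-1=0
cmp ecx, 0  (cmp 0,0)
jne start: not taken
halt.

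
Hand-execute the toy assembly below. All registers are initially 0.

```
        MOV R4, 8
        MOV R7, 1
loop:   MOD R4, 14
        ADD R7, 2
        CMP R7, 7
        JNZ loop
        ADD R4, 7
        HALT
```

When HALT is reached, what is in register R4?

R4=8
R7=1
R4=8%14=8
R7=1+2=3
CMP R7, 7  (cmp 3,7)
JNZ loop: taken
R4=8%14=8
R7=3+2=5
CMP R7, 7  (cmp 5,7)
JNZ loop: taken
R4=8%14=8
R7=5+2=7
CMP R7, 7  (cmp 7,7)
JNZ loop: not taken
R4=8+7=15
halt.

15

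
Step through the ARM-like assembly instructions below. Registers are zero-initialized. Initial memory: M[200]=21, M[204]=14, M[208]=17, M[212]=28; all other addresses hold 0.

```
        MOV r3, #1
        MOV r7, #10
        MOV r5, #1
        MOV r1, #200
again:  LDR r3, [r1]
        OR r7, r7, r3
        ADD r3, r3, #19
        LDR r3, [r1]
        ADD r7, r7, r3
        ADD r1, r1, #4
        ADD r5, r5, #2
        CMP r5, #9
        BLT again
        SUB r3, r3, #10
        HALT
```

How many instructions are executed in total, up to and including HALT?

MOV r3, #1 → r3=1
MOV r7, #10 → r7=10
MOV r5, #1 → r5=1
MOV r1, #200 → r1=200
LDR r3, [r1] → r3=M[200]=21
OR r7, r7, r3 → r7=10|21=31
ADD r3, r3, #19 → r3=21+19=40
LDR r3, [r1] → r3=M[200]=21
ADD r7, r7, r3 → r7=31+21=52
ADD r1, r1, #4 → r1=200+4=204
ADD r5, r5, #2 → r5=1+2=3
CMP r5, #9  (cmp 3,9)
BLT again: taken
LDR r3, [r1] → r3=M[204]=14
OR r7, r7, r3 → r7=52|14=62
ADD r3, r3, #19 → r3=14+19=33
LDR r3, [r1] → r3=M[204]=14
ADD r7, r7, r3 → r7=62+14=76
ADD r1, r1, #4 → r1=204+4=208
ADD r5, r5, #2 → r5=3+2=5
CMP r5, #9  (cmp 5,9)
BLT again: taken
LDR r3, [r1] → r3=M[208]=17
OR r7, r7, r3 → r7=76|17=93
ADD r3, r3, #19 → r3=17+19=36
LDR r3, [r1] → r3=M[208]=17
ADD r7, r7, r3 → r7=93+17=110
ADD r1, r1, #4 → r1=208+4=212
ADD r5, r5, #2 → r5=5+2=7
CMP r5, #9  (cmp 7,9)
BLT again: taken
LDR r3, [r1] → r3=M[212]=28
OR r7, r7, r3 → r7=110|28=126
ADD r3, r3, #19 → r3=28+19=47
LDR r3, [r1] → r3=M[212]=28
ADD r7, r7, r3 → r7=126+28=154
ADD r1, r1, #4 → r1=212+4=216
ADD r5, r5, #2 → r5=7+2=9
CMP r5, #9  (cmp 9,9)
BLT again: not taken
SUB r3, r3, #10 → r3=28-10=18
halt.
Total executed instructions: 42.

42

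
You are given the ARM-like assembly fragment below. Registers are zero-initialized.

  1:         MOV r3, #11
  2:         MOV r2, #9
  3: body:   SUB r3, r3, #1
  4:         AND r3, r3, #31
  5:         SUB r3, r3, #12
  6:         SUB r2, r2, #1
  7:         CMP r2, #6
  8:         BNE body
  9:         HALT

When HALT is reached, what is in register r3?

4

MOV r3, #11 → r3=11
MOV r2, #9 → r2=9
SUB r3, r3, #1 → r3=11-1=10
AND r3, r3, #31 → r3=10&31=10
SUB r3, r3, #12 → r3=10-12=-2
SUB r2, r2, #1 → r2=9-1=8
CMP r2, #6  (cmp 8,6)
BNE body: taken
SUB r3, r3, #1 → r3=(-2)-1=-3
AND r3, r3, #31 → r3=(-3)&31=29
SUB r3, r3, #12 → r3=29-12=17
SUB r2, r2, #1 → r2=8-1=7
CMP r2, #6  (cmp 7,6)
BNE body: taken
SUB r3, r3, #1 → r3=17-1=16
AND r3, r3, #31 → r3=16&31=16
SUB r3, r3, #12 → r3=16-12=4
SUB r2, r2, #1 → r2=7-1=6
CMP r2, #6  (cmp 6,6)
BNE body: not taken
halt.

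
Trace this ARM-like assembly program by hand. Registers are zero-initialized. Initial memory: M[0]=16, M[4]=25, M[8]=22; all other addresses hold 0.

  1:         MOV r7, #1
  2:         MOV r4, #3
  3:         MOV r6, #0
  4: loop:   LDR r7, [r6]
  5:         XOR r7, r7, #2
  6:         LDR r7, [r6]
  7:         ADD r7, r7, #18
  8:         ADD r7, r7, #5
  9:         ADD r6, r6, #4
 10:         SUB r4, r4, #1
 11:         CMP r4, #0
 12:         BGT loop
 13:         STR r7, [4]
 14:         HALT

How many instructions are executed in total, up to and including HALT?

32

r7=1
r4=3
r6=0
r7=M[0]=16
r7=16^2=18
r7=M[0]=16
r7=16+18=34
r7=34+5=39
r6=0+4=4
r4=3-1=2
CMP r4, #0  (cmp 2,0)
BGT loop: taken
r7=M[4]=25
r7=25^2=27
r7=M[4]=25
r7=25+18=43
r7=43+5=48
r6=4+4=8
r4=2-1=1
CMP r4, #0  (cmp 1,0)
BGT loop: taken
r7=M[8]=22
r7=22^2=20
r7=M[8]=22
r7=22+18=40
r7=40+5=45
r6=8+4=12
r4=1-1=0
CMP r4, #0  (cmp 0,0)
BGT loop: not taken
STR r7, [4] → M[4]=45
halt.
Total executed instructions: 32.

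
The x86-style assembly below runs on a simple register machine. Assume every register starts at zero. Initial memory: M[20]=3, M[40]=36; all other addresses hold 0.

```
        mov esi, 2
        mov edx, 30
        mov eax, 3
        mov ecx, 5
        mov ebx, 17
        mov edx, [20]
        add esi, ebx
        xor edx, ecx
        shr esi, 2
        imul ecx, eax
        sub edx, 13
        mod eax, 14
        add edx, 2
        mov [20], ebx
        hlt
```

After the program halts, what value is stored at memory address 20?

after mov esi, 2: esi=2
after mov edx, 30: edx=30
after mov eax, 3: eax=3
after mov ecx, 5: ecx=5
after mov ebx, 17: ebx=17
after mov edx, [20]: edx=M[20]=3
after add esi, ebx: esi=2+17=19
after xor edx, ecx: edx=3^5=6
after shr esi, 2: esi=19>>2=4
after imul ecx, eax: ecx=5*3=15
after sub edx, 13: edx=6-13=-7
after mod eax, 14: eax=3%14=3
after add edx, 2: edx=(-7)+2=-5
mov [20], ebx → M[20]=17
halt.

17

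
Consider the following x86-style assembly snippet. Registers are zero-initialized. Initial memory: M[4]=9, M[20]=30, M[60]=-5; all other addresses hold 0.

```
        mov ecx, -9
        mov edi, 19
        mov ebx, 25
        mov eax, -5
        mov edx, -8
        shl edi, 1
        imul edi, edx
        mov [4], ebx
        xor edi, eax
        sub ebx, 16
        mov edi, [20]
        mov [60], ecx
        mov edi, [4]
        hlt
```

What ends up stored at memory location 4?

25

mov ecx, -9 → ecx=-9
mov edi, 19 → edi=19
mov ebx, 25 → ebx=25
mov eax, -5 → eax=-5
mov edx, -8 → edx=-8
shl edi, 1 → edi=19<<1=38
imul edi, edx → edi=38*(-8)=-304
mov [4], ebx → M[4]=25
xor edi, eax → edi=(-304)^(-5)=299
sub ebx, 16 → ebx=25-16=9
mov edi, [20] → edi=M[20]=30
mov [60], ecx → M[60]=-9
mov edi, [4] → edi=M[4]=25
halt.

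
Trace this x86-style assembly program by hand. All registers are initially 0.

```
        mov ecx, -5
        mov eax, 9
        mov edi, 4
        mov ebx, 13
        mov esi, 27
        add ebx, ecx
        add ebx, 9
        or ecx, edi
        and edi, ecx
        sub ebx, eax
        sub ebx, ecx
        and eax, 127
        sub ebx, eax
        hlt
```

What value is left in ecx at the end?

-1

mov ecx, -5 → ecx=-5
mov eax, 9 → eax=9
mov edi, 4 → edi=4
mov ebx, 13 → ebx=13
mov esi, 27 → esi=27
add ebx, ecx → ebx=13+(-5)=8
add ebx, 9 → ebx=8+9=17
or ecx, edi → ecx=(-5)|4=-1
and edi, ecx → edi=4&(-1)=4
sub ebx, eax → ebx=17-9=8
sub ebx, ecx → ebx=8-(-1)=9
and eax, 127 → eax=9&127=9
sub ebx, eax → ebx=9-9=0
halt.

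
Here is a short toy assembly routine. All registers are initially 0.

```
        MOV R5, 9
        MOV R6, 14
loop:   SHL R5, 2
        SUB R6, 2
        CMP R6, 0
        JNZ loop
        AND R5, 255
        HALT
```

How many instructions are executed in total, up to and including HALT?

32

R5=9
R6=14
R5=9<<2=36
R6=14-2=12
CMP R6, 0  (cmp 12,0)
JNZ loop: taken
R5=36<<2=144
R6=12-2=10
CMP R6, 0  (cmp 10,0)
JNZ loop: taken
R5=144<<2=576
R6=10-2=8
CMP R6, 0  (cmp 8,0)
JNZ loop: taken
R5=576<<2=2304
R6=8-2=6
CMP R6, 0  (cmp 6,0)
JNZ loop: taken
R5=2304<<2=9216
R6=6-2=4
CMP R6, 0  (cmp 4,0)
JNZ loop: taken
R5=9216<<2=36864
R6=4-2=2
CMP R6, 0  (cmp 2,0)
JNZ loop: taken
R5=36864<<2=147456
R6=2-2=0
CMP R6, 0  (cmp 0,0)
JNZ loop: not taken
R5=147456&255=0
halt.
Total executed instructions: 32.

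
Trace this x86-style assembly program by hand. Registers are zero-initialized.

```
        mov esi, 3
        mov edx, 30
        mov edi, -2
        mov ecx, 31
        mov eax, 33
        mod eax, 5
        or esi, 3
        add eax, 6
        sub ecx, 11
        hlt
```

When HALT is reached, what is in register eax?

9

mov esi, 3 → esi=3
mov edx, 30 → edx=30
mov edi, -2 → edi=-2
mov ecx, 31 → ecx=31
mov eax, 33 → eax=33
mod eax, 5 → eax=33%5=3
or esi, 3 → esi=3|3=3
add eax, 6 → eax=3+6=9
sub ecx, 11 → ecx=31-11=20
halt.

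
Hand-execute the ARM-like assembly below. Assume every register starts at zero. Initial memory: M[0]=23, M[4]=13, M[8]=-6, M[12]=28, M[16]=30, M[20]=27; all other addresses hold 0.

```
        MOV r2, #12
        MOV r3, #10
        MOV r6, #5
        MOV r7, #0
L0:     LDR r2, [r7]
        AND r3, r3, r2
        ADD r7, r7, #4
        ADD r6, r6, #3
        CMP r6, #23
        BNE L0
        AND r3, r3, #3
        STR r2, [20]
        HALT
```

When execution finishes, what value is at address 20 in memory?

r2=12
r3=10
r6=5
r7=0
r2=M[0]=23
r3=10&23=2
r7=0+4=4
r6=5+3=8
CMP r6, #23  (cmp 8,23)
BNE L0: taken
r2=M[4]=13
r3=2&13=0
r7=4+4=8
r6=8+3=11
CMP r6, #23  (cmp 11,23)
BNE L0: taken
r2=M[8]=-6
r3=0&(-6)=0
r7=8+4=12
r6=11+3=14
CMP r6, #23  (cmp 14,23)
BNE L0: taken
r2=M[12]=28
r3=0&28=0
r7=12+4=16
r6=14+3=17
CMP r6, #23  (cmp 17,23)
BNE L0: taken
r2=M[16]=30
r3=0&30=0
r7=16+4=20
r6=17+3=20
CMP r6, #23  (cmp 20,23)
BNE L0: taken
r2=M[20]=27
r3=0&27=0
r7=20+4=24
r6=20+3=23
CMP r6, #23  (cmp 23,23)
BNE L0: not taken
r3=0&3=0
STR r2, [20] → M[20]=27
halt.

27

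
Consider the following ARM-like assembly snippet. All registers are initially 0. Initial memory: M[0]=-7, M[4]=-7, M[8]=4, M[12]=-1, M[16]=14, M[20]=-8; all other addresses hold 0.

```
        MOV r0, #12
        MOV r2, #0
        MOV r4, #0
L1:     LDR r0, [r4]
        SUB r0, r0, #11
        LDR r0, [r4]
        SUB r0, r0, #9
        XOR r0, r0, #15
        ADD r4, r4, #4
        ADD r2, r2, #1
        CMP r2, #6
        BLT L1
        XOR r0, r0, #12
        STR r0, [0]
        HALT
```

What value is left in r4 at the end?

24

MOV r0, #12 → r0=12
MOV r2, #0 → r2=0
MOV r4, #0 → r4=0
LDR r0, [r4] → r0=M[0]=-7
SUB r0, r0, #11 → r0=(-7)-11=-18
LDR r0, [r4] → r0=M[0]=-7
SUB r0, r0, #9 → r0=(-7)-9=-16
XOR r0, r0, #15 → r0=(-16)^15=-1
ADD r4, r4, #4 → r4=0+4=4
ADD r2, r2, #1 → r2=0+1=1
CMP r2, #6  (cmp 1,6)
BLT L1: taken
LDR r0, [r4] → r0=M[4]=-7
SUB r0, r0, #11 → r0=(-7)-11=-18
LDR r0, [r4] → r0=M[4]=-7
SUB r0, r0, #9 → r0=(-7)-9=-16
XOR r0, r0, #15 → r0=(-16)^15=-1
ADD r4, r4, #4 → r4=4+4=8
ADD r2, r2, #1 → r2=1+1=2
CMP r2, #6  (cmp 2,6)
BLT L1: taken
LDR r0, [r4] → r0=M[8]=4
SUB r0, r0, #11 → r0=4-11=-7
LDR r0, [r4] → r0=M[8]=4
SUB r0, r0, #9 → r0=4-9=-5
XOR r0, r0, #15 → r0=(-5)^15=-12
ADD r4, r4, #4 → r4=8+4=12
ADD r2, r2, #1 → r2=2+1=3
CMP r2, #6  (cmp 3,6)
BLT L1: taken
LDR r0, [r4] → r0=M[12]=-1
SUB r0, r0, #11 → r0=(-1)-11=-12
LDR r0, [r4] → r0=M[12]=-1
SUB r0, r0, #9 → r0=(-1)-9=-10
XOR r0, r0, #15 → r0=(-10)^15=-7
ADD r4, r4, #4 → r4=12+4=16
ADD r2, r2, #1 → r2=3+1=4
CMP r2, #6  (cmp 4,6)
BLT L1: taken
LDR r0, [r4] → r0=M[16]=14
SUB r0, r0, #11 → r0=14-11=3
LDR r0, [r4] → r0=M[16]=14
SUB r0, r0, #9 → r0=14-9=5
XOR r0, r0, #15 → r0=5^15=10
ADD r4, r4, #4 → r4=16+4=20
ADD r2, r2, #1 → r2=4+1=5
CMP r2, #6  (cmp 5,6)
BLT L1: taken
LDR r0, [r4] → r0=M[20]=-8
SUB r0, r0, #11 → r0=(-8)-11=-19
LDR r0, [r4] → r0=M[20]=-8
SUB r0, r0, #9 → r0=(-8)-9=-17
XOR r0, r0, #15 → r0=(-17)^15=-32
ADD r4, r4, #4 → r4=20+4=24
ADD r2, r2, #1 → r2=5+1=6
CMP r2, #6  (cmp 6,6)
BLT L1: not taken
XOR r0, r0, #12 → r0=(-32)^12=-20
STR r0, [0] → M[0]=-20
halt.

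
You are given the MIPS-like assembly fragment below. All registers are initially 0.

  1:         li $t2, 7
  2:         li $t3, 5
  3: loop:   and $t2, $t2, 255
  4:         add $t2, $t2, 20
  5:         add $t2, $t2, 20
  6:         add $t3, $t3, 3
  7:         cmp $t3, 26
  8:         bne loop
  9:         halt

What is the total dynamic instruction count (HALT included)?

after li $t2, 7: $t2=7
after li $t3, 5: $t3=5
after and $t2, $t2, 255: $t2=7&255=7
after add $t2, $t2, 20: $t2=7+20=27
after add $t2, $t2, 20: $t2=27+20=47
after add $t3, $t3, 3: $t3=5+3=8
cmp $t3, 26  (cmp 8,26)
bne loop: taken
after and $t2, $t2, 255: $t2=47&255=47
after add $t2, $t2, 20: $t2=47+20=67
after add $t2, $t2, 20: $t2=67+20=87
after add $t3, $t3, 3: $t3=8+3=11
cmp $t3, 26  (cmp 11,26)
bne loop: taken
after and $t2, $t2, 255: $t2=87&255=87
after add $t2, $t2, 20: $t2=87+20=107
after add $t2, $t2, 20: $t2=107+20=127
after add $t3, $t3, 3: $t3=11+3=14
cmp $t3, 26  (cmp 14,26)
bne loop: taken
after and $t2, $t2, 255: $t2=127&255=127
after add $t2, $t2, 20: $t2=127+20=147
after add $t2, $t2, 20: $t2=147+20=167
after add $t3, $t3, 3: $t3=14+3=17
cmp $t3, 26  (cmp 17,26)
bne loop: taken
after and $t2, $t2, 255: $t2=167&255=167
after add $t2, $t2, 20: $t2=167+20=187
after add $t2, $t2, 20: $t2=187+20=207
after add $t3, $t3, 3: $t3=17+3=20
cmp $t3, 26  (cmp 20,26)
bne loop: taken
after and $t2, $t2, 255: $t2=207&255=207
after add $t2, $t2, 20: $t2=207+20=227
after add $t2, $t2, 20: $t2=227+20=247
after add $t3, $t3, 3: $t3=20+3=23
cmp $t3, 26  (cmp 23,26)
bne loop: taken
after and $t2, $t2, 255: $t2=247&255=247
after add $t2, $t2, 20: $t2=247+20=267
after add $t2, $t2, 20: $t2=267+20=287
after add $t3, $t3, 3: $t3=23+3=26
cmp $t3, 26  (cmp 26,26)
bne loop: not taken
halt.
Total executed instructions: 45.

45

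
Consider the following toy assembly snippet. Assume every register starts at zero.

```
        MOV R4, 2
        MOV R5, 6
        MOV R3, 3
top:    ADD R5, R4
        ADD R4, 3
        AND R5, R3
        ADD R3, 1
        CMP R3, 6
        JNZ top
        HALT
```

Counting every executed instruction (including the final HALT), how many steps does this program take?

22

after MOV R4, 2: R4=2
after MOV R5, 6: R5=6
after MOV R3, 3: R3=3
after ADD R5, R4: R5=6+2=8
after ADD R4, 3: R4=2+3=5
after AND R5, R3: R5=8&3=0
after ADD R3, 1: R3=3+1=4
CMP R3, 6  (cmp 4,6)
JNZ top: taken
after ADD R5, R4: R5=0+5=5
after ADD R4, 3: R4=5+3=8
after AND R5, R3: R5=5&4=4
after ADD R3, 1: R3=4+1=5
CMP R3, 6  (cmp 5,6)
JNZ top: taken
after ADD R5, R4: R5=4+8=12
after ADD R4, 3: R4=8+3=11
after AND R5, R3: R5=12&5=4
after ADD R3, 1: R3=5+1=6
CMP R3, 6  (cmp 6,6)
JNZ top: not taken
halt.
Total executed instructions: 22.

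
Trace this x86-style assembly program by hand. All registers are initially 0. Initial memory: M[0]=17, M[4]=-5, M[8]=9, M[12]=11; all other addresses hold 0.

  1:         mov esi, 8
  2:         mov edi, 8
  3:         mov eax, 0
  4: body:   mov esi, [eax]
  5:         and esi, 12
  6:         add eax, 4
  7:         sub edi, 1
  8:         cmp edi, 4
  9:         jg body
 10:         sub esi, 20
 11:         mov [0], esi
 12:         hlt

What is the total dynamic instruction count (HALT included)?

30

after mov esi, 8: esi=8
after mov edi, 8: edi=8
after mov eax, 0: eax=0
after mov esi, [eax]: esi=M[0]=17
after and esi, 12: esi=17&12=0
after add eax, 4: eax=0+4=4
after sub edi, 1: edi=8-1=7
cmp edi, 4  (cmp 7,4)
jg body: taken
after mov esi, [eax]: esi=M[4]=-5
after and esi, 12: esi=(-5)&12=8
after add eax, 4: eax=4+4=8
after sub edi, 1: edi=7-1=6
cmp edi, 4  (cmp 6,4)
jg body: taken
after mov esi, [eax]: esi=M[8]=9
after and esi, 12: esi=9&12=8
after add eax, 4: eax=8+4=12
after sub edi, 1: edi=6-1=5
cmp edi, 4  (cmp 5,4)
jg body: taken
after mov esi, [eax]: esi=M[12]=11
after and esi, 12: esi=11&12=8
after add eax, 4: eax=12+4=16
after sub edi, 1: edi=5-1=4
cmp edi, 4  (cmp 4,4)
jg body: not taken
after sub esi, 20: esi=8-20=-12
mov [0], esi → M[0]=-12
halt.
Total executed instructions: 30.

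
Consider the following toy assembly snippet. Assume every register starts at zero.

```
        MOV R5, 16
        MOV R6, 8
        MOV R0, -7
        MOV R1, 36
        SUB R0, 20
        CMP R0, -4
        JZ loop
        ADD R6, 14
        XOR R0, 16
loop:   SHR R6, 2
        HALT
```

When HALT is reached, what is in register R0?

-11

MOV R5, 16 → R5=16
MOV R6, 8 → R6=8
MOV R0, -7 → R0=-7
MOV R1, 36 → R1=36
SUB R0, 20 → R0=(-7)-20=-27
CMP R0, -4  (cmp -27,-4)
JZ loop: not taken
ADD R6, 14 → R6=8+14=22
XOR R0, 16 → R0=(-27)^16=-11
SHR R6, 2 → R6=22>>2=5
halt.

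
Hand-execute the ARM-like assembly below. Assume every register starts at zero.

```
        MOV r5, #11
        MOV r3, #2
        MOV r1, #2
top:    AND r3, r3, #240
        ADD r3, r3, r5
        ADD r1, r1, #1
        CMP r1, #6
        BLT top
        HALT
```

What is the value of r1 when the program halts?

6

r5=11
r3=2
r1=2
r3=2&240=0
r3=0+11=11
r1=2+1=3
CMP r1, #6  (cmp 3,6)
BLT top: taken
r3=11&240=0
r3=0+11=11
r1=3+1=4
CMP r1, #6  (cmp 4,6)
BLT top: taken
r3=11&240=0
r3=0+11=11
r1=4+1=5
CMP r1, #6  (cmp 5,6)
BLT top: taken
r3=11&240=0
r3=0+11=11
r1=5+1=6
CMP r1, #6  (cmp 6,6)
BLT top: not taken
halt.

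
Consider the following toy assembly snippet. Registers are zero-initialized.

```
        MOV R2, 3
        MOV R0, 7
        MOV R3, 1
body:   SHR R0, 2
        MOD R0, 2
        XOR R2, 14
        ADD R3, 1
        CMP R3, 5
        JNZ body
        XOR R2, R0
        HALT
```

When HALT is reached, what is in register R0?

after MOV R2, 3: R2=3
after MOV R0, 7: R0=7
after MOV R3, 1: R3=1
after SHR R0, 2: R0=7>>2=1
after MOD R0, 2: R0=1%2=1
after XOR R2, 14: R2=3^14=13
after ADD R3, 1: R3=1+1=2
CMP R3, 5  (cmp 2,5)
JNZ body: taken
after SHR R0, 2: R0=1>>2=0
after MOD R0, 2: R0=0%2=0
after XOR R2, 14: R2=13^14=3
after ADD R3, 1: R3=2+1=3
CMP R3, 5  (cmp 3,5)
JNZ body: taken
after SHR R0, 2: R0=0>>2=0
after MOD R0, 2: R0=0%2=0
after XOR R2, 14: R2=3^14=13
after ADD R3, 1: R3=3+1=4
CMP R3, 5  (cmp 4,5)
JNZ body: taken
after SHR R0, 2: R0=0>>2=0
after MOD R0, 2: R0=0%2=0
after XOR R2, 14: R2=13^14=3
after ADD R3, 1: R3=4+1=5
CMP R3, 5  (cmp 5,5)
JNZ body: not taken
after XOR R2, R0: R2=3^0=3
halt.

0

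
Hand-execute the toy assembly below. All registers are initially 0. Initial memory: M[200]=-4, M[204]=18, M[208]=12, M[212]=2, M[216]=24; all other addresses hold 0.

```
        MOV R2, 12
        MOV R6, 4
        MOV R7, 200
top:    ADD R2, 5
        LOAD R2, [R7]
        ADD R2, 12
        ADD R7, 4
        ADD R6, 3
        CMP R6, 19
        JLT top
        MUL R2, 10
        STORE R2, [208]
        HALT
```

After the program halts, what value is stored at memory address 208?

360

R2=12
R6=4
R7=200
R2=12+5=17
R2=M[200]=-4
R2=(-4)+12=8
R7=200+4=204
R6=4+3=7
CMP R6, 19  (cmp 7,19)
JLT top: taken
R2=8+5=13
R2=M[204]=18
R2=18+12=30
R7=204+4=208
R6=7+3=10
CMP R6, 19  (cmp 10,19)
JLT top: taken
R2=30+5=35
R2=M[208]=12
R2=12+12=24
R7=208+4=212
R6=10+3=13
CMP R6, 19  (cmp 13,19)
JLT top: taken
R2=24+5=29
R2=M[212]=2
R2=2+12=14
R7=212+4=216
R6=13+3=16
CMP R6, 19  (cmp 16,19)
JLT top: taken
R2=14+5=19
R2=M[216]=24
R2=24+12=36
R7=216+4=220
R6=16+3=19
CMP R6, 19  (cmp 19,19)
JLT top: not taken
R2=36*10=360
STORE R2, [208] → M[208]=360
halt.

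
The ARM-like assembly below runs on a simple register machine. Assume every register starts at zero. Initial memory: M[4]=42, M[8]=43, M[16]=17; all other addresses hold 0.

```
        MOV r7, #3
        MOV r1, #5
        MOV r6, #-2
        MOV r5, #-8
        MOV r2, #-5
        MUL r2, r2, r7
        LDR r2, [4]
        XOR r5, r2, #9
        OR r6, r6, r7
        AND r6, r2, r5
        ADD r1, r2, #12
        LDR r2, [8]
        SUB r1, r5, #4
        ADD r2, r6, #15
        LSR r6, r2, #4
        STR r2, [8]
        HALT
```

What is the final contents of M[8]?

49

MOV r7, #3 → r7=3
MOV r1, #5 → r1=5
MOV r6, #-2 → r6=-2
MOV r5, #-8 → r5=-8
MOV r2, #-5 → r2=-5
MUL r2, r2, r7 → r2=(-5)*3=-15
LDR r2, [4] → r2=M[4]=42
XOR r5, r2, #9 → r5=42^9=35
OR r6, r6, r7 → r6=(-2)|3=-1
AND r6, r2, r5 → r6=42&35=34
ADD r1, r2, #12 → r1=42+12=54
LDR r2, [8] → r2=M[8]=43
SUB r1, r5, #4 → r1=35-4=31
ADD r2, r6, #15 → r2=34+15=49
LSR r6, r2, #4 → r6=49>>4=3
STR r2, [8] → M[8]=49
halt.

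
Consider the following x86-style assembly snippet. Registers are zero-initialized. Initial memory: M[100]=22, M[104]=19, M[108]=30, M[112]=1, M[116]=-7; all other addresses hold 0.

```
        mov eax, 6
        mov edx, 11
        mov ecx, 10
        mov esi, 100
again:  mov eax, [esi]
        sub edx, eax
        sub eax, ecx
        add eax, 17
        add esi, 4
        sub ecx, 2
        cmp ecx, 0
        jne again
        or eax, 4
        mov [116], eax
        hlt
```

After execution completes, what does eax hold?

after mov eax, 6: eax=6
after mov edx, 11: edx=11
after mov ecx, 10: ecx=10
after mov esi, 100: esi=100
after mov eax, [esi]: eax=M[100]=22
after sub edx, eax: edx=11-22=-11
after sub eax, ecx: eax=22-10=12
after add eax, 17: eax=12+17=29
after add esi, 4: esi=100+4=104
after sub ecx, 2: ecx=10-2=8
cmp ecx, 0  (cmp 8,0)
jne again: taken
after mov eax, [esi]: eax=M[104]=19
after sub edx, eax: edx=(-11)-19=-30
after sub eax, ecx: eax=19-8=11
after add eax, 17: eax=11+17=28
after add esi, 4: esi=104+4=108
after sub ecx, 2: ecx=8-2=6
cmp ecx, 0  (cmp 6,0)
jne again: taken
after mov eax, [esi]: eax=M[108]=30
after sub edx, eax: edx=(-30)-30=-60
after sub eax, ecx: eax=30-6=24
after add eax, 17: eax=24+17=41
after add esi, 4: esi=108+4=112
after sub ecx, 2: ecx=6-2=4
cmp ecx, 0  (cmp 4,0)
jne again: taken
after mov eax, [esi]: eax=M[112]=1
after sub edx, eax: edx=(-60)-1=-61
after sub eax, ecx: eax=1-4=-3
after add eax, 17: eax=(-3)+17=14
after add esi, 4: esi=112+4=116
after sub ecx, 2: ecx=4-2=2
cmp ecx, 0  (cmp 2,0)
jne again: taken
after mov eax, [esi]: eax=M[116]=-7
after sub edx, eax: edx=(-61)-(-7)=-54
after sub eax, ecx: eax=(-7)-2=-9
after add eax, 17: eax=(-9)+17=8
after add esi, 4: esi=116+4=120
after sub ecx, 2: ecx=2-2=0
cmp ecx, 0  (cmp 0,0)
jne again: not taken
after or eax, 4: eax=8|4=12
mov [116], eax → M[116]=12
halt.

12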